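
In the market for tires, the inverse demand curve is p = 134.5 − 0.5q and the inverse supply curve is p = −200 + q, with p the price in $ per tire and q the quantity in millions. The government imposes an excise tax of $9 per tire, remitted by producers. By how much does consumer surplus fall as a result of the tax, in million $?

Consumer surplus falls by $660 million.

Inverting to q(p) form: qd = 269 − 2p; qs = p + 200.
Before the tax: set 269 − 2p = p + 200 → p* = $23, q* = 223.
With the tax collected from producers, supply shifts: qs = (p − 9) + 200.
Solving gives q = 217 with consumers paying $26 and producers receiving $17 (the $9 wedge).
ΔCS is the trapezoid between Q = 217 and Q = 223 of height $3: ½ · (223 + 217) · 3 = $660.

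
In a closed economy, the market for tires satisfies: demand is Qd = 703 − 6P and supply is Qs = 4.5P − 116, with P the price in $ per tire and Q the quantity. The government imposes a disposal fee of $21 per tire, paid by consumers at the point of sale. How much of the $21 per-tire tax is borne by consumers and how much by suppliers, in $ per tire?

Consumers bear $9 per tire; suppliers bear $12 per tire.

Before the tax: set 703 − 6P = 4.5P − 116 → P* = $78, Q* = 235.
With the tax collected from consumers, demand (in seller-price terms) shifts: Qd = 703 − 6(P + 21).
Solving gives Q = 181 with consumers paying $87 and suppliers receiving $66 (the $21 wedge).
Burden on consumers: $9; on suppliers: $12. (They sum to $21.)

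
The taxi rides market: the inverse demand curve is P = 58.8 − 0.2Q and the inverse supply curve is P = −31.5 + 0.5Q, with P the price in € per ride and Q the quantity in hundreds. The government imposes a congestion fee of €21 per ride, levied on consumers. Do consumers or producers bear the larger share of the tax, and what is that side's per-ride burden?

Producers bear the larger share: €15 per ride.

Rewrite in direct form: Qd = 294 − 5P and Qs = 2P + 63.
Without the tax, 294 − 5P = 2P + 63 gives 7P = 231, so P* = €33 and Q* = 129.
With the tax collected from consumers, demand (in seller-price terms) shifts: Qd = 294 − 5(P + 21).
Solving gives Q = 99 with consumers paying €39 and producers receiving €18 (the €21 wedge).
Per-ride burden: consumers €6, producers €15.
Producers take the larger share because supply is less price-elastic here (demand slope 5 vs supply slope 2).
The less price-elastic side of the market bears the larger share of a per-unit tax.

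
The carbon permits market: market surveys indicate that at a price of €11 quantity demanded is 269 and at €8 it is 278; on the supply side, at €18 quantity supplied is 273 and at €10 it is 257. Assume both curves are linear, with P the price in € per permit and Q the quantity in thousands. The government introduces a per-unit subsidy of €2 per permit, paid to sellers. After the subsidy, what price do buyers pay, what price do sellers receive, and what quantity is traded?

Demand slope: (278 − 269)/(8 − 11) = -3, so Qd = 302 − 3P.
Supply slope: (257 − 273)/(10 − 18) = 2, so Qs = 2P + 237.
Before the subsidy: set 302 − 3P = 2P + 237 → P* = €13, Q* = 263.
With a per-unit subsidy paid to sellers, each receives P + 2 per unit sold, so supply becomes Qs = 2(P + 2) + 237.
New equilibrium: buyers pay €12.2, sellers receive €14.2, Q = 265.4. (Wedge: Pb − Ps = −2.)

Buyers pay €12.2; sellers receive €14.2; quantity = 265.4.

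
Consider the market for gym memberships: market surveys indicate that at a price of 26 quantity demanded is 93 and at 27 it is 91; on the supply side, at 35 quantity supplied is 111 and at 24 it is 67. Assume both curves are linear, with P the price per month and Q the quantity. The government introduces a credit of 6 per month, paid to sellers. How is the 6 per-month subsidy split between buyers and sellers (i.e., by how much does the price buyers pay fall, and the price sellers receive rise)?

Demand slope: (91 − 93)/(27 − 26) = -2, so Qd = 145 − 2P.
Supply slope: (67 − 111)/(24 − 35) = 4, so Qs = 4P − 29.
Before the subsidy: set 145 − 2P = 4P − 29 → P* = 29, Q* = 87.
With a per-unit subsidy paid to sellers, each receives P + 6 per unit sold, so supply becomes Qs = 4(P + 6) − 29.
Solving gives Q = 95 with buyers paying 25 and sellers receiving 31 (the 6 wedge).
Gain to buyers: 4; to sellers: 2. (They sum to 6.)

Buyers gain 4 per month; sellers gain 2 per month.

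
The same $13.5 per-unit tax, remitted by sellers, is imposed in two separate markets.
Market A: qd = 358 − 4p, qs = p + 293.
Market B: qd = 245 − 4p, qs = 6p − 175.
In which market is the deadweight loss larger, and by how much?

Market A: pre-tax p* = $13, q* = 306; post-tax q = 295.2; deadweight loss = $72.9.
Market B: pre-tax p* = $42, q* = 77; post-tax q = 44.6; deadweight loss = $218.7.
Difference: $72.9 vs $218.7 → market B is larger by $145.8.

Market B, by $145.8.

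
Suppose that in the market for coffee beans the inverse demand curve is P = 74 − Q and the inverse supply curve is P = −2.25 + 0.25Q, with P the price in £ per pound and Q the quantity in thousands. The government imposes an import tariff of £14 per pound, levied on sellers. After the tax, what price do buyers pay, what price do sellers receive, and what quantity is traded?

Rewrite in direct form: Qd = 74 − P and Qs = 4P + 9.
Before the tax: set 74 − P = 4P + 9 → P* = £13, Q* = 61.
With the tax collected from sellers, supply shifts: Qs = 4(P − 14) + 9.
Solving gives Q = 49.8 with buyers paying £24.2 and sellers receiving £10.2 (the £14 wedge).

Buyers pay £24.2; sellers receive £10.2; quantity = 49.8.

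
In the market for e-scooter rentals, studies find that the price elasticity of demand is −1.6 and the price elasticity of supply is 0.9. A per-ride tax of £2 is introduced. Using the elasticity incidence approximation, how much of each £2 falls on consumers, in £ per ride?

Consumers bear ≈ £0.72 per ride.

Incidence ratio: consumers' share ≈ εs / (εs + |εd|) = 0.9 / (0.9 + 1.6) = 0.36.
So consumers bear ≈ 0.36 × £2 = £0.72; sellers bear £1.28.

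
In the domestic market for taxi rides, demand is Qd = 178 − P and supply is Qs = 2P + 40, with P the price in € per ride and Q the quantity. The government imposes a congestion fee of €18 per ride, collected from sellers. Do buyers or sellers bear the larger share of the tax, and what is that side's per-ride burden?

Without the tax, 178 − P = 2P + 40 gives 3P = 138, so P* = €46 and Q* = 132.
With the tax collected from sellers, supply shifts: Qs = 2(P − 18) + 40.
Solving gives Q = 120 with buyers paying €58 and sellers receiving €40 (the €18 wedge).
Per-ride burden: buyers €12, sellers €6.
Buyers take the larger share because demand is less price-elastic here (demand slope 1 vs supply slope 2).
The less price-elastic side of the market bears the larger share of a per-unit tax.

Buyers bear the larger share: €12 per ride.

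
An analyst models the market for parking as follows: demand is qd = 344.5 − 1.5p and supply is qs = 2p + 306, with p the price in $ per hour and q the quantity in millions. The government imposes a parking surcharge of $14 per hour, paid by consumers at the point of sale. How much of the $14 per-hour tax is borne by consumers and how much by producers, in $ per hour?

Consumers bear $8 per hour; producers bear $6 per hour.

Before the tax: set 344.5 − 1.5p = 2p + 306 → p* = $11, q* = 328.
With the tax collected from consumers, demand (in seller-price terms) shifts: qd = 344.5 − 1.5(p + 14).
Solving gives q = 316 with consumers paying $19 and producers receiving $5 (the $14 wedge).
Burden on consumers: $8; on producers: $6. (They sum to $14.)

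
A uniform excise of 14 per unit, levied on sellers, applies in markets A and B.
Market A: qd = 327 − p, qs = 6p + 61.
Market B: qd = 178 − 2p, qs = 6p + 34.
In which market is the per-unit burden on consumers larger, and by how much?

Market A, by 1.5.

Market A: pre-tax p* = 38, q* = 289; post-tax q = 277; per-unit burden on consumers = 12.
Market B: pre-tax p* = 18, q* = 142; post-tax q = 121; per-unit burden on consumers = 10.5.
Difference: 12 vs 10.5 → market A is larger by 1.5.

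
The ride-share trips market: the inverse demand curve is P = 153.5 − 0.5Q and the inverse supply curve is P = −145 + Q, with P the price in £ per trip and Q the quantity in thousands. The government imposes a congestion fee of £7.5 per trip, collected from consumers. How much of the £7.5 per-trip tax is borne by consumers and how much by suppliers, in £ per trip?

Consumers bear £2.5 per trip; suppliers bear £5 per trip.

Rewrite in direct form: Qd = 307 − 2P and Qs = P + 145.
Without the tax, 307 − 2P = P + 145 gives 3P = 162, so P* = £54 and Q* = 199.
With the tax collected from consumers, demand (in seller-price terms) shifts: Qd = 307 − 2(P + 7.5).
New equilibrium: consumers pay £56.5, suppliers receive £49, Q = 194. (Wedge: Pb − Ps = 7.5.)
Burden on consumers: £2.5; on suppliers: £5. (They sum to £7.5.)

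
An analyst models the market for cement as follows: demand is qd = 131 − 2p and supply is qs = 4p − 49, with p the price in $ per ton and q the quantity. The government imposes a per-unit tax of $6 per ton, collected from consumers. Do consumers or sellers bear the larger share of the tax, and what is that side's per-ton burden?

Without the tax, 131 − 2p = 4p − 49 gives 6p = 180, so p* = $30 and q* = 71.
With the tax collected from consumers, demand (in seller-price terms) shifts: qd = 131 − 2(p + 6).
New equilibrium: consumers pay $34, sellers receive $28, q = 63. (Wedge: pb − ps = 6.)
Per-ton burden: consumers $4, sellers $2.
Consumers take the larger share because demand is less price-elastic here (demand slope 2 vs supply slope 4).
The less price-elastic side of the market bears the larger share of a per-unit tax.

Consumers bear the larger share: $4 per ton.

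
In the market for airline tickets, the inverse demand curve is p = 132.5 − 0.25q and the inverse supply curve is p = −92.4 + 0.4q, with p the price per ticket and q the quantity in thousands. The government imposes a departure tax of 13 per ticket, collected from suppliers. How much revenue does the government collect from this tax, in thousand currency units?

Inverting to q(p) form: qd = 530 − 4p; qs = 2.5p + 231.
Before the tax: set 530 − 4p = 2.5p + 231 → p* = 46, q* = 346.
With the tax collected from suppliers, supply shifts: qs = 2.5(p − 13) + 231.
Solving gives q = 326 with consumers paying 51 and suppliers receiving 38 (the 13 wedge).
Revenue = t · Q = 13 · 326 = 4238.

Tax revenue = 4238 thousand.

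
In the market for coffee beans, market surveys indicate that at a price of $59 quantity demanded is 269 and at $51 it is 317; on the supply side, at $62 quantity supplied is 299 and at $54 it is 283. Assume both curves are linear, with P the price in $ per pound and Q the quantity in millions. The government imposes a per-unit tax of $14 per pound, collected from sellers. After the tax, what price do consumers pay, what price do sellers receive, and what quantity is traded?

Demand slope: (317 − 269)/(51 − 59) = -6, so Qd = 623 − 6P.
Supply slope: (283 − 299)/(54 − 62) = 2, so Qs = 2P + 175.
Without the tax, 623 − 6P = 2P + 175 gives 8P = 448, so P* = $56 and Q* = 287.
With the tax collected from sellers, supply shifts: Qs = 2(P − 14) + 175.
Solving gives Q = 266 with consumers paying $59.5 and sellers receiving $45.5 (the $14 wedge).
The less price-elastic side of the market bears the larger share of a per-unit tax.

Consumers pay $59.5; sellers receive $45.5; quantity = 266.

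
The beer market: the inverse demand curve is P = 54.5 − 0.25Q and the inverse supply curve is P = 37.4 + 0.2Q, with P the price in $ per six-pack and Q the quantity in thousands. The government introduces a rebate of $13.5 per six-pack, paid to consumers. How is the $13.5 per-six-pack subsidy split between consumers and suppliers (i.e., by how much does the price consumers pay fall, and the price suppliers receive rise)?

Inverting to Q(P) form: Qd = 218 − 4P; Qs = 5P − 187.
Before the subsidy: set 218 − 4P = 5P − 187 → P* = $45, Q* = 38.
With a per-unit subsidy paid to consumers, each effectively pays P − 13.5, so demand becomes Qd = 218 − 4(P − 13.5).
Solving gives Q = 68 with consumers paying $37.5 and suppliers receiving $51 (the $13.5 wedge).
Gain to consumers: $7.5; to suppliers: $6. (They sum to $13.5.)

Consumers gain $7.5 per six-pack; suppliers gain $6 per six-pack.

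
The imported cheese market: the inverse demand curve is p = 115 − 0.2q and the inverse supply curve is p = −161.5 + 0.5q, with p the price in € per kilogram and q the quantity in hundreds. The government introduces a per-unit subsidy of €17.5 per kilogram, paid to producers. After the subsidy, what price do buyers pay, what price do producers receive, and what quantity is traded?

Buyers pay €31; producers receive €48.5; quantity = 420.

Inverting to q(p) form: qd = 575 − 5p; qs = 2p + 323.
Before the subsidy: set 575 − 5p = 2p + 323 → p* = €36, q* = 395.
With a per-unit subsidy paid to producers, each receives p + 17.5 per unit sold, so supply becomes qs = 2(p + 17.5) + 323.
Solving gives q = 420 with buyers paying €31 and producers receiving €48.5 (the €17.5 wedge).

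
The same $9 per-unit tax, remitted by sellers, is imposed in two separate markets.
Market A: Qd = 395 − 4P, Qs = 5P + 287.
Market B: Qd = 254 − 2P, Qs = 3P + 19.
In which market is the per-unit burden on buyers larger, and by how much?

Market B, by $0.4.

Market A: pre-tax P* = $12, Q* = 347; post-tax Q = 327; per-unit burden on buyers = $5.
Market B: pre-tax P* = $47, Q* = 160; post-tax Q = 149.2; per-unit burden on buyers = $5.4.
Difference: $5 vs $5.4 → market B is larger by $0.4.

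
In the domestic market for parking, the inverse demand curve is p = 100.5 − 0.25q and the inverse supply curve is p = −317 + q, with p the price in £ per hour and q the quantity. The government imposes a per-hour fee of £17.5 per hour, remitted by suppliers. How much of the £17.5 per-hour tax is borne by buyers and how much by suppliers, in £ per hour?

Buyers bear £3.5 per hour; suppliers bear £14 per hour.

Rewrite in direct form: qd = 402 − 4p and qs = p + 317.
Before the tax: set 402 − 4p = p + 317 → p* = £17, q* = 334.
With the tax collected from suppliers, supply shifts: qs = (p − 17.5) + 317.
New equilibrium: buyers pay £20.5, suppliers receive £3, q = 320. (Wedge: pb − ps = 17.5.)
Burden on buyers: £3.5; on suppliers: £14. (They sum to £17.5.)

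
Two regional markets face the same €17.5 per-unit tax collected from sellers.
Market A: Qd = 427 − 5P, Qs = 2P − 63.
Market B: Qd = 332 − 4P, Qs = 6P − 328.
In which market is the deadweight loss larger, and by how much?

Market B, by €148.75.

Market A: pre-tax P* = €70, Q* = 77; post-tax Q = 52; deadweight loss = €218.75.
Market B: pre-tax P* = €66, Q* = 68; post-tax Q = 26; deadweight loss = €367.5.
Difference: €218.75 vs €367.5 → market B is larger by €148.75.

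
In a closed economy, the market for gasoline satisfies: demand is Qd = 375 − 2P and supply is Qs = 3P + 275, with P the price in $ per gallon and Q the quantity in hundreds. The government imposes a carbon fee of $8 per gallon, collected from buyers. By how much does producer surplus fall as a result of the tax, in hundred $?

Producer surplus falls by $1056.64 hundred.

Without the tax, 375 − 2P = 3P + 275 gives 5P = 100, so P* = $20 and Q* = 335.
With the tax collected from buyers, demand (in seller-price terms) shifts: Qd = 375 − 2(P + 8).
Solving gives Q = 325.4 with buyers paying $24.8 and suppliers receiving $16.8 (the $8 wedge).
ΔPS is the trapezoid between Q = 325.4 and Q = 335 of height $3.2: ½ · (335 + 325.4) · 3.2 = $1056.64.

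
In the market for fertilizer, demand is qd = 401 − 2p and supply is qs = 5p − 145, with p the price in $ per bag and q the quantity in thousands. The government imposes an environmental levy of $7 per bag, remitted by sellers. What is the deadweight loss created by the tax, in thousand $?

Without the tax, 401 − 2p = 5p − 145 gives 7p = 546, so p* = $78 and q* = 245.
With the tax collected from sellers, supply shifts: qs = 5(p − 7) − 145.
New equilibrium: consumers pay $83, sellers receive $76, q = 235. (Wedge: pb − ps = 7.)
Quantity falls by |ΔQ| = |245 − 235| = 10.
DWL = ½ · t · |ΔQ| = ½ · 7 · 10 = $35.

Deadweight loss = $35 thousand.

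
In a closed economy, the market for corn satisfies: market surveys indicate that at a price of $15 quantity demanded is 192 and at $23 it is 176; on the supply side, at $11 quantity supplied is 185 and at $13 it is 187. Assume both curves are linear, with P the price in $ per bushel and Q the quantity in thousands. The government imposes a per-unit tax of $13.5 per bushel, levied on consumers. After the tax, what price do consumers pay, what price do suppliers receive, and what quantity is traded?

Consumers pay $20.5; suppliers receive $7; quantity = 181.

Demand slope: (176 − 192)/(23 − 15) = -2, so Qd = 222 − 2P.
Supply slope: (187 − 185)/(13 − 11) = 1, so Qs = P + 174.
Before the tax: set 222 − 2P = P + 174 → P* = $16, Q* = 190.
With the tax collected from consumers, demand (in seller-price terms) shifts: Qd = 222 − 2(P + 13.5).
New equilibrium: consumers pay $20.5, suppliers receive $7, Q = 181. (Wedge: Pb − Ps = 13.5.)
The less price-elastic side of the market bears the larger share of a per-unit tax.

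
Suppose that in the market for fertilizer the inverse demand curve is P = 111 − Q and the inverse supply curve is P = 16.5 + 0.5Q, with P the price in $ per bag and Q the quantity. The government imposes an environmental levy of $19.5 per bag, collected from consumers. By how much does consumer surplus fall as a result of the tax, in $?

Rewrite in direct form: Qd = 111 − P and Qs = 2P − 33.
Without the tax, 111 − P = 2P − 33 gives 3P = 144, so P* = $48 and Q* = 63.
With the tax collected from consumers, demand (in seller-price terms) shifts: Qd = 111 − (P + 19.5).
New equilibrium: consumers pay $61, producers receive $41.5, Q = 50. (Wedge: Pb − Ps = 19.5.)
ΔCS is the trapezoid between Q = 50 and Q = 63 of height $13: ½ · (63 + 50) · 13 = $734.5.

Consumer surplus falls by $734.5.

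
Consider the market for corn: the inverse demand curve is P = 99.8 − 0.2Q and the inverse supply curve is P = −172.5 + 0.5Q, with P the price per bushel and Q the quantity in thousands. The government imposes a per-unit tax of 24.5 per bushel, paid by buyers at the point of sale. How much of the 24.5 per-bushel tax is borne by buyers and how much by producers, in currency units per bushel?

Rewrite in direct form: Qd = 499 − 5P and Qs = 2P + 345.
Without the tax, 499 − 5P = 2P + 345 gives 7P = 154, so P* = 22 and Q* = 389.
With the tax collected from buyers, demand (in seller-price terms) shifts: Qd = 499 − 5(P + 24.5).
Solving gives Q = 354 with buyers paying 29 and producers receiving 4.5 (the 24.5 wedge).
Burden on buyers: 7; on producers: 17.5. (They sum to 24.5.)
The less price-elastic side of the market bears the larger share of a per-unit tax.

Buyers bear 7 per bushel; producers bear 17.5 per bushel.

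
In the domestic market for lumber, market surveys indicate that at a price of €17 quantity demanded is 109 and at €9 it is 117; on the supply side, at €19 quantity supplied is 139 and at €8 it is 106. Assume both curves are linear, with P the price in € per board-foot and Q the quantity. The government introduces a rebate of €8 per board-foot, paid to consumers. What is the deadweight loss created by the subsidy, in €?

Deadweight loss = €24.

Demand slope: (117 − 109)/(9 − 17) = -1, so Qd = 126 − P.
Supply slope: (106 − 139)/(8 − 19) = 3, so Qs = 3P + 82.
Without the subsidy, 126 − P = 3P + 82 gives 4P = 44, so P* = €11 and Q* = 115.
With a per-unit subsidy paid to consumers, each effectively pays P − 8, so demand becomes Qd = 126 − (P − 8).
Solving gives Q = 121 with consumers paying €5 and suppliers receiving €13 (the €8 wedge).
Quantity rises by |ΔQ| = |115 − 121| = 6.
DWL = ½ · t · |ΔQ| = ½ · 8 · 6 = €24.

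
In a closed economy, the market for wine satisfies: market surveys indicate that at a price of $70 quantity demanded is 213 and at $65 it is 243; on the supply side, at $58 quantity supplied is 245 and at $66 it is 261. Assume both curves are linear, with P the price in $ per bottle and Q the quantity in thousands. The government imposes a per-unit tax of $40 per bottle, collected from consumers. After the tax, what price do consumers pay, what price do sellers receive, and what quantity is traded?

Demand slope: (243 − 213)/(65 − 70) = -6, so Qd = 633 − 6P.
Supply slope: (261 − 245)/(66 − 58) = 2, so Qs = 2P + 129.
Before the tax: set 633 − 6P = 2P + 129 → P* = $63, Q* = 255.
With the tax collected from consumers, demand (in seller-price terms) shifts: Qd = 633 − 6(P + 40).
New equilibrium: consumers pay $73, sellers receive $33, Q = 195. (Wedge: Pb − Ps = 40.)
The less price-elastic side of the market bears the larger share of a per-unit tax.

Consumers pay $73; sellers receive $33; quantity = 195.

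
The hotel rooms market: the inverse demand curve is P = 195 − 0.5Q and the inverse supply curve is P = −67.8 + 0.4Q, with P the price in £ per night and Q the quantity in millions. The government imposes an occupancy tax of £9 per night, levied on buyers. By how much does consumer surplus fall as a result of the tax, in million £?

Consumer surplus falls by £1435 million.

Rewrite in direct form: Qd = 390 − 2P and Qs = 2.5P + 169.5.
Before the tax: set 390 − 2P = 2.5P + 169.5 → P* = £49, Q* = 292.
With the tax collected from buyers, demand (in seller-price terms) shifts: Qd = 390 − 2(P + 9).
Solving gives Q = 282 with buyers paying £54 and sellers receiving £45 (the £9 wedge).
ΔCS is the trapezoid between Q = 282 and Q = 292 of height £5: ½ · (292 + 282) · 5 = £1435.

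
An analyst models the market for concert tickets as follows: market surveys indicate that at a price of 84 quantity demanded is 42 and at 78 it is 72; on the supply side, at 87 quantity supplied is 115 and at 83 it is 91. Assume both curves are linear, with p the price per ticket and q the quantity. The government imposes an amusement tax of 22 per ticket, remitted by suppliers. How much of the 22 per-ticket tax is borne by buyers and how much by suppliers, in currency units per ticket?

Buyers bear 12 per ticket; suppliers bear 10 per ticket.

Demand slope: (72 − 42)/(78 − 84) = -5, so qd = 462 − 5p.
Supply slope: (91 − 115)/(83 − 87) = 6, so qs = 6p − 407.
Without the tax, 462 − 5p = 6p − 407 gives 11p = 869, so p* = 79 and q* = 67.
With the tax collected from suppliers, supply shifts: qs = 6(p − 22) − 407.
Solving gives q = 7 with buyers paying 91 and suppliers receiving 69 (the 22 wedge).
Burden on buyers: 12; on suppliers: 10. (They sum to 22.)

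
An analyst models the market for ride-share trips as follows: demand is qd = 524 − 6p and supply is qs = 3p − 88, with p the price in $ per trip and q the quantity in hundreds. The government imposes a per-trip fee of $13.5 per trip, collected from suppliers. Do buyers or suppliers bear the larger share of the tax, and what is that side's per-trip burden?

Suppliers bear the larger share: $9 per trip.

Without the tax, 524 − 6p = 3p − 88 gives 9p = 612, so p* = $68 and q* = 116.
With the tax collected from suppliers, supply shifts: qs = 3(p − 13.5) − 88.
Solving gives q = 89 with buyers paying $72.5 and suppliers receiving $59 (the $13.5 wedge).
Per-trip burden: buyers $4.5, suppliers $9.
Suppliers take the larger share because supply is less price-elastic here (demand slope 6 vs supply slope 3).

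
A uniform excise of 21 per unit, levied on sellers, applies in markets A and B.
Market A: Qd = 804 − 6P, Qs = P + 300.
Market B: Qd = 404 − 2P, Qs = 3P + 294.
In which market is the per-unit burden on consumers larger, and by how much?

Market A: pre-tax P* = 72, Q* = 372; post-tax Q = 354; per-unit burden on consumers = 3.
Market B: pre-tax P* = 22, Q* = 360; post-tax Q = 334.8; per-unit burden on consumers = 12.6.
Difference: 3 vs 12.6 → market B is larger by 9.6.

Market B, by 9.6.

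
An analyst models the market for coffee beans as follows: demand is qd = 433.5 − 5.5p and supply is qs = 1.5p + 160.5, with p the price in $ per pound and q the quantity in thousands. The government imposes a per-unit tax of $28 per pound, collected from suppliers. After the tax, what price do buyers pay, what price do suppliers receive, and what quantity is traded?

Without the tax, 433.5 − 5.5p = 1.5p + 160.5 gives 7p = 273, so p* = $39 and q* = 219.
With the tax collected from suppliers, supply shifts: qs = 1.5(p − 28) + 160.5.
Solving gives q = 186 with buyers paying $45 and suppliers receiving $17 (the $28 wedge).

Buyers pay $45; suppliers receive $17; quantity = 186.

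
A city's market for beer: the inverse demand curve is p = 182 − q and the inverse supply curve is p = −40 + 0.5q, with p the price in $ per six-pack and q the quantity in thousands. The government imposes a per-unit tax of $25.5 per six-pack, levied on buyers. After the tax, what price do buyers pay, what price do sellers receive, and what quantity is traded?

Rewrite in direct form: qd = 182 − p and qs = 2p + 80.
Before the tax: set 182 − p = 2p + 80 → p* = $34, q* = 148.
With the tax collected from buyers, demand (in seller-price terms) shifts: qd = 182 − (p + 25.5).
New equilibrium: buyers pay $51, sellers receive $25.5, q = 131. (Wedge: pb − ps = 25.5.)
The less price-elastic side of the market bears the larger share of a per-unit tax.

Buyers pay $51; sellers receive $25.5; quantity = 131.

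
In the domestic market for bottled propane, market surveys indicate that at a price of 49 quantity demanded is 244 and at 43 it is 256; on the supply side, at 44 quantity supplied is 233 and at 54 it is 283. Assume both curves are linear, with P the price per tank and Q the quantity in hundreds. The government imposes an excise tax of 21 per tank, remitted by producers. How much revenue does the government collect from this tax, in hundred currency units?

Tax revenue = 4578 hundred.

Demand slope: (256 − 244)/(43 − 49) = -2, so Qd = 342 − 2P.
Supply slope: (283 − 233)/(54 − 44) = 5, so Qs = 5P + 13.
Before the tax: set 342 − 2P = 5P + 13 → P* = 47, Q* = 248.
With the tax collected from producers, supply shifts: Qs = 5(P − 21) + 13.
Solving gives Q = 218 with buyers paying 62 and producers receiving 41 (the 21 wedge).
Revenue = t · Q = 21 · 218 = 4578.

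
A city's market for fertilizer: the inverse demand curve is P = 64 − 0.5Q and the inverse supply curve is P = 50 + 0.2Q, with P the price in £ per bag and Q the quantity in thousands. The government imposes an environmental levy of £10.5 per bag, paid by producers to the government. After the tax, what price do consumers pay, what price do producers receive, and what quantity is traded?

Consumers pay £61.5; producers receive £51; quantity = 5.

Inverting to Q(P) form: Qd = 128 − 2P; Qs = 5P − 250.
Before the tax: set 128 − 2P = 5P − 250 → P* = £54, Q* = 20.
With the tax collected from producers, supply shifts: Qs = 5(P − 10.5) − 250.
Solving gives Q = 5 with consumers paying £61.5 and producers receiving £51 (the £10.5 wedge).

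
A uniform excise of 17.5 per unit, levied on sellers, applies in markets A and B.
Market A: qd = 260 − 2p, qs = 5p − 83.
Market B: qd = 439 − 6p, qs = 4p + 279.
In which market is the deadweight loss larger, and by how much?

Market A: pre-tax p* = 49, q* = 162; post-tax q = 137; deadweight loss = 218.75.
Market B: pre-tax p* = 16, q* = 343; post-tax q = 301; deadweight loss = 367.5.
Difference: 218.75 vs 367.5 → market B is larger by 148.75.

Market B, by 148.75.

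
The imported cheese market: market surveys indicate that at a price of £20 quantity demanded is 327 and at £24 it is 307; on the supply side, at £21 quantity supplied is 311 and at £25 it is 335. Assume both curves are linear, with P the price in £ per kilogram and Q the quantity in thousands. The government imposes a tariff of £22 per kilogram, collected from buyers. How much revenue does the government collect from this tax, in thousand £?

Demand slope: (307 − 327)/(24 − 20) = -5, so Qd = 427 − 5P.
Supply slope: (335 − 311)/(25 − 21) = 6, so Qs = 6P + 185.
Before the tax: set 427 − 5P = 6P + 185 → P* = £22, Q* = 317.
With the tax collected from buyers, demand (in seller-price terms) shifts: Qd = 427 − 5(P + 22).
Solving gives Q = 257 with buyers paying £34 and suppliers receiving £12 (the £22 wedge).
Revenue = t · Q = 22 · 257 = £5654.

Tax revenue = £5654 thousand.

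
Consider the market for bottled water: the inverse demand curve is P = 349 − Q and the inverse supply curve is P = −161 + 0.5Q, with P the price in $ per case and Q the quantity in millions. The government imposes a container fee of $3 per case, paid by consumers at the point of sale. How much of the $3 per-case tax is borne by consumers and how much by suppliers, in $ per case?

Rewrite in direct form: Qd = 349 − P and Qs = 2P + 322.
Before the tax: set 349 − P = 2P + 322 → P* = $9, Q* = 340.
With the tax collected from consumers, demand (in seller-price terms) shifts: Qd = 349 − (P + 3).
New equilibrium: consumers pay $11, suppliers receive $8, Q = 338. (Wedge: Pb − Ps = 3.)
Burden on consumers: $2; on suppliers: $1. (They sum to $3.)

Consumers bear $2 per case; suppliers bear $1 per case.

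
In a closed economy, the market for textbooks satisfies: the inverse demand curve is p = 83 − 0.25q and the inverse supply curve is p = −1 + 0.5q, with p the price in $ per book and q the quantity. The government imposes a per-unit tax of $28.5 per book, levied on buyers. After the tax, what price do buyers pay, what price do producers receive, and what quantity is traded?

Buyers pay $64.5; producers receive $36; quantity = 74.

Inverting to q(p) form: qd = 332 − 4p; qs = 2p + 2.
Before the tax: set 332 − 4p = 2p + 2 → p* = $55, q* = 112.
With the tax collected from buyers, demand (in seller-price terms) shifts: qd = 332 − 4(p + 28.5).
Solving gives q = 74 with buyers paying $64.5 and producers receiving $36 (the $28.5 wedge).
The less price-elastic side of the market bears the larger share of a per-unit tax.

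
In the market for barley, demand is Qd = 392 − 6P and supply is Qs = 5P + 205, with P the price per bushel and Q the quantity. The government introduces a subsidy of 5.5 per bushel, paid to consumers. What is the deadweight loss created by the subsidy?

Without the subsidy, 392 − 6P = 5P + 205 gives 11P = 187, so P* = 17 and Q* = 290.
With a per-unit subsidy paid to consumers, each effectively pays P − 5.5, so demand becomes Qd = 392 − 6(P − 5.5).
Solving gives Q = 305 with consumers paying 14.5 and suppliers receiving 20 (the 5.5 wedge).
Quantity rises by |ΔQ| = |290 − 305| = 15.
DWL = ½ · t · |ΔQ| = ½ · 5.5 · 15 = 41.25.

Deadweight loss = 41.25.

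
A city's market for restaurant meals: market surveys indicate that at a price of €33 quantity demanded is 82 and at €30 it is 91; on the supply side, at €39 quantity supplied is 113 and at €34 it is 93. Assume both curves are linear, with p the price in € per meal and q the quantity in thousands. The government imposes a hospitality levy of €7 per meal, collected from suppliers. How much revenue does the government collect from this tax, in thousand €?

Demand slope: (91 − 82)/(30 − 33) = -3, so qd = 181 − 3p.
Supply slope: (93 − 113)/(34 − 39) = 4, so qs = 4p − 43.
Without the tax, 181 − 3p = 4p − 43 gives 7p = 224, so p* = €32 and q* = 85.
With the tax collected from suppliers, supply shifts: qs = 4(p − 7) − 43.
New equilibrium: consumers pay €36, suppliers receive €29, q = 73. (Wedge: pb − ps = 7.)
Revenue = t · Q = 7 · 73 = €511.

Tax revenue = €511 thousand.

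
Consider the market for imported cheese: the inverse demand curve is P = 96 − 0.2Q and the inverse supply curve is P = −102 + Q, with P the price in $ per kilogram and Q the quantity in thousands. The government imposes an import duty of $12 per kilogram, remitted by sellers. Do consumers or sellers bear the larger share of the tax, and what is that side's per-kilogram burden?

Inverting to Q(P) form: Qd = 480 − 5P; Qs = P + 102.
Without the tax, 480 − 5P = P + 102 gives 6P = 378, so P* = $63 and Q* = 165.
With the tax collected from sellers, supply shifts: Qs = (P − 12) + 102.
Solving gives Q = 155 with consumers paying $65 and sellers receiving $53 (the $12 wedge).
Per-kilogram burden: consumers $2, sellers $10.
Sellers take the larger share because supply is less price-elastic here (demand slope 5 vs supply slope 1).

Sellers bear the larger share: $10 per kilogram.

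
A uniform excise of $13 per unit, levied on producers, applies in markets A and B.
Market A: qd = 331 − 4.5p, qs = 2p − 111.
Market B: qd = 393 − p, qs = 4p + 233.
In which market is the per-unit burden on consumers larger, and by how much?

Market A: pre-tax p* = $68, q* = 25; post-tax q = 7; per-unit burden on consumers = $4.
Market B: pre-tax p* = $32, q* = 361; post-tax q = 350.6; per-unit burden on consumers = $10.4.
Difference: $4 vs $10.4 → market B is larger by $6.4.

Market B, by $6.4.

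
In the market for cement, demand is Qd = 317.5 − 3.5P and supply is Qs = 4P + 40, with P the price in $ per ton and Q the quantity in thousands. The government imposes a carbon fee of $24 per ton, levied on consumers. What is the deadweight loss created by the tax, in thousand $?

Without the tax, 317.5 − 3.5P = 4P + 40 gives 7.5P = 277.5, so P* = $37 and Q* = 188.
With the tax collected from consumers, demand (in seller-price terms) shifts: Qd = 317.5 − 3.5(P + 24).
New equilibrium: consumers pay $49.8, producers receive $25.8, Q = 143.2. (Wedge: Pb − Ps = 24.)
Quantity falls by |ΔQ| = |188 − 143.2| = 44.8.
DWL = ½ · t · |ΔQ| = ½ · 24 · 44.8 = $537.6.

Deadweight loss = $537.6 thousand.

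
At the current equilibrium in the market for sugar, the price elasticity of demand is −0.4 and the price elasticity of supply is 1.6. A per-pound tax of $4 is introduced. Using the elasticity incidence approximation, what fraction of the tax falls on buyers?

Buyers' share ≈ 0.8.

Incidence ratio: buyers' share ≈ εs / (εs + |εd|) = 1.6 / (1.6 + 0.4) = 0.8.
Supply is the more elastic side, so buyers bear the larger share.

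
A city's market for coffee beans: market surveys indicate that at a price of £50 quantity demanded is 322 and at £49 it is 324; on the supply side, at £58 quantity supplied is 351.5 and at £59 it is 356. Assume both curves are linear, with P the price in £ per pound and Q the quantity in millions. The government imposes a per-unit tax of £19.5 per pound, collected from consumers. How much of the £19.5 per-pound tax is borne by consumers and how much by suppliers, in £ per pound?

Consumers bear £13.5 per pound; suppliers bear £6 per pound.

Demand slope: (324 − 322)/(49 − 50) = -2, so Qd = 422 − 2P.
Supply slope: (356 − 351.5)/(59 − 58) = 4.5, so Qs = 4.5P + 90.5.
Without the tax, 422 − 2P = 4.5P + 90.5 gives 6.5P = 331.5, so P* = £51 and Q* = 320.
With the tax collected from consumers, demand (in seller-price terms) shifts: Qd = 422 − 2(P + 19.5).
New equilibrium: consumers pay £64.5, suppliers receive £45, Q = 293. (Wedge: Pb − Ps = 19.5.)
Burden on consumers: £13.5; on suppliers: £6. (They sum to £19.5.)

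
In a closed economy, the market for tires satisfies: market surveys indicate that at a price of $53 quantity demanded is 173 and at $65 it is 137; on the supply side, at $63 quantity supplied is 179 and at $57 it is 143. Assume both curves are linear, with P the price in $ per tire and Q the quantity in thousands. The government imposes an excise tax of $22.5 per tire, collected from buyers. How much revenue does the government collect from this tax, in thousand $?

Demand slope: (137 − 173)/(65 − 53) = -3, so Qd = 332 − 3P.
Supply slope: (143 − 179)/(57 − 63) = 6, so Qs = 6P − 199.
Without the tax, 332 − 3P = 6P − 199 gives 9P = 531, so P* = $59 and Q* = 155.
With the tax collected from buyers, demand (in seller-price terms) shifts: Qd = 332 − 3(P + 22.5).
New equilibrium: buyers pay $74, producers receive $51.5, Q = 110. (Wedge: Pb − Ps = 22.5.)
Revenue = t · Q = 22.5 · 110 = $2475.

Tax revenue = $2475 thousand.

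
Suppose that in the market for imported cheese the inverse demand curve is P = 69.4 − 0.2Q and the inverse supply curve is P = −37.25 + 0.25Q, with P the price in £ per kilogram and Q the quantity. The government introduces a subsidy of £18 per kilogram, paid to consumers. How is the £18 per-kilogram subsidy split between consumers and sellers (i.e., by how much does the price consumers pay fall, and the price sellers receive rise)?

Consumers gain £8 per kilogram; sellers gain £10 per kilogram.

Inverting to Q(P) form: Qd = 347 − 5P; Qs = 4P + 149.
Without the subsidy, 347 − 5P = 4P + 149 gives 9P = 198, so P* = £22 and Q* = 237.
With a per-unit subsidy paid to consumers, each effectively pays P − 18, so demand becomes Qd = 347 − 5(P − 18).
New equilibrium: consumers pay £14, sellers receive £32, Q = 277. (Wedge: Pb − Ps = −18.)
Gain to consumers: £8; to sellers: £10. (They sum to £18.)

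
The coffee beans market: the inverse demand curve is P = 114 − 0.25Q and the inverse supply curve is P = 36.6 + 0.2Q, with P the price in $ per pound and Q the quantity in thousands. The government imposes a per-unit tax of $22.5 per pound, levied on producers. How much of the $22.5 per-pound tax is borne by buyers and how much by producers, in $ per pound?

Inverting to Q(P) form: Qd = 456 − 4P; Qs = 5P − 183.
Without the tax, 456 − 4P = 5P − 183 gives 9P = 639, so P* = $71 and Q* = 172.
With the tax collected from producers, supply shifts: Qs = 5(P − 22.5) − 183.
Solving gives Q = 122 with buyers paying $83.5 and producers receiving $61 (the $22.5 wedge).
Burden on buyers: $12.5; on producers: $10. (They sum to $22.5.)
The less price-elastic side of the market bears the larger share of a per-unit tax.

Buyers bear $12.5 per pound; producers bear $10 per pound.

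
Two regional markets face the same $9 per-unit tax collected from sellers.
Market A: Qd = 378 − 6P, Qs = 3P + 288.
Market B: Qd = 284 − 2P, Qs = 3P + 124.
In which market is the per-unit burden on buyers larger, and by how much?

Market B, by $2.4.

Market A: pre-tax P* = $10, Q* = 318; post-tax Q = 300; per-unit burden on buyers = $3.
Market B: pre-tax P* = $32, Q* = 220; post-tax Q = 209.2; per-unit burden on buyers = $5.4.
Difference: $3 vs $5.4 → market B is larger by $2.4.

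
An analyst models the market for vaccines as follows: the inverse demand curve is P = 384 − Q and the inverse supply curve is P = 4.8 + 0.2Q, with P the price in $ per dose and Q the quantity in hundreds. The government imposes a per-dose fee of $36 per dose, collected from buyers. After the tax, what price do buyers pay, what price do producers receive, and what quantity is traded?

Buyers pay $98; producers receive $62; quantity = 286.

Inverting to Q(P) form: Qd = 384 − P; Qs = 5P − 24.
Before the tax: set 384 − P = 5P − 24 → P* = $68, Q* = 316.
With the tax collected from buyers, demand (in seller-price terms) shifts: Qd = 384 − (P + 36).
Solving gives Q = 286 with buyers paying $98 and producers receiving $62 (the $36 wedge).
The less price-elastic side of the market bears the larger share of a per-unit tax.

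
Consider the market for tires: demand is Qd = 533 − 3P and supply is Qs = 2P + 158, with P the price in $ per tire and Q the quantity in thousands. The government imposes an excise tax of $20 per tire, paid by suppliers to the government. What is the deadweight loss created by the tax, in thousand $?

Deadweight loss = $240 thousand.

Without the tax, 533 − 3P = 2P + 158 gives 5P = 375, so P* = $75 and Q* = 308.
With the tax collected from suppliers, supply shifts: Qs = 2(P − 20) + 158.
New equilibrium: consumers pay $83, suppliers receive $63, Q = 284. (Wedge: Pb − Ps = 20.)
Quantity falls by |ΔQ| = |308 − 284| = 24.
DWL = ½ · t · |ΔQ| = ½ · 20 · 24 = $240.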